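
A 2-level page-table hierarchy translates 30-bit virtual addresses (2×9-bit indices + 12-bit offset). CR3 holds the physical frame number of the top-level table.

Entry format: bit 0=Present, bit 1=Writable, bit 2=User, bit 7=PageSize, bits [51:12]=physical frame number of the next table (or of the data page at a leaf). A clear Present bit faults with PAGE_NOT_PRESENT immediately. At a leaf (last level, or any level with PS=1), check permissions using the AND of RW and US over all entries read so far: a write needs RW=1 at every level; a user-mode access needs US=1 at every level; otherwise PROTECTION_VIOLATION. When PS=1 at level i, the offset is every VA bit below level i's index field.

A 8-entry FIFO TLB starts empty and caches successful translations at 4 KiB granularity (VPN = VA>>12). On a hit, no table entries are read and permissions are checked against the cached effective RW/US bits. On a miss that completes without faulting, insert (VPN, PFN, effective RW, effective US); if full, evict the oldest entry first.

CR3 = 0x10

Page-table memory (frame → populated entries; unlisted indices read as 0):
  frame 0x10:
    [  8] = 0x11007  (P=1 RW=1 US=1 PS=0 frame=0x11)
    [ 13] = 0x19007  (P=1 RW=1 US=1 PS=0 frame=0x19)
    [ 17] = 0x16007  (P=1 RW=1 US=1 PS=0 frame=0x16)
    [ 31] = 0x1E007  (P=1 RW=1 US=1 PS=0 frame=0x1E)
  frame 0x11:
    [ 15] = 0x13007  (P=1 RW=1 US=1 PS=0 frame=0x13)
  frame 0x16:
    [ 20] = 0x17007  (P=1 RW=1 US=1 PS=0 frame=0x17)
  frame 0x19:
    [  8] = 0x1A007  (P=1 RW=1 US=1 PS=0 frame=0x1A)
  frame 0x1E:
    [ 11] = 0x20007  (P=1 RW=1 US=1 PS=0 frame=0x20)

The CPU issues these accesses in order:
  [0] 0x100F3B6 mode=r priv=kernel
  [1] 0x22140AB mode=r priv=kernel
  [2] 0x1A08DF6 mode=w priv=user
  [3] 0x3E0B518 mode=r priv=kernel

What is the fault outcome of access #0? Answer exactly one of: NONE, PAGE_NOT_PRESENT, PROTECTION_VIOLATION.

Walk each access:
#0 VA=0x100F3B6 (r,kernel):
  L0 @0x10[8] → 0x11007  P=1,RW=1,US=1,PS=0
  L1 @0x11[15] → 0x13007  P=1,RW=1,US=1,PS=0
  ⇒ phys 0x133B6  [2 reads]
#1 VA=0x22140AB (r,kernel):
  L0 @0x10[17] → 0x16007  P=1,RW=1,US=1,PS=0
  L1 @0x16[20] → 0x17007  P=1,RW=1,US=1,PS=0
  ⇒ phys 0x170AB  [2 reads]
#2 VA=0x1A08DF6 (w,user):
  L0 @0x10[13] → 0x19007  P=1,RW=1,US=1,PS=0
  L1 @0x19[8] → 0x1A007  P=1,RW=1,US=1,PS=0
  ⇒ phys 0x1ADF6  [2 reads]
#3 VA=0x3E0B518 (r,kernel):
  L0 @0x10[31] → 0x1E007  P=1,RW=1,US=1,PS=0
  L1 @0x1E[11] → 0x20007  P=1,RW=1,US=1,PS=0
  ⇒ phys 0x20518  [2 reads]

Access #0 fault: NONE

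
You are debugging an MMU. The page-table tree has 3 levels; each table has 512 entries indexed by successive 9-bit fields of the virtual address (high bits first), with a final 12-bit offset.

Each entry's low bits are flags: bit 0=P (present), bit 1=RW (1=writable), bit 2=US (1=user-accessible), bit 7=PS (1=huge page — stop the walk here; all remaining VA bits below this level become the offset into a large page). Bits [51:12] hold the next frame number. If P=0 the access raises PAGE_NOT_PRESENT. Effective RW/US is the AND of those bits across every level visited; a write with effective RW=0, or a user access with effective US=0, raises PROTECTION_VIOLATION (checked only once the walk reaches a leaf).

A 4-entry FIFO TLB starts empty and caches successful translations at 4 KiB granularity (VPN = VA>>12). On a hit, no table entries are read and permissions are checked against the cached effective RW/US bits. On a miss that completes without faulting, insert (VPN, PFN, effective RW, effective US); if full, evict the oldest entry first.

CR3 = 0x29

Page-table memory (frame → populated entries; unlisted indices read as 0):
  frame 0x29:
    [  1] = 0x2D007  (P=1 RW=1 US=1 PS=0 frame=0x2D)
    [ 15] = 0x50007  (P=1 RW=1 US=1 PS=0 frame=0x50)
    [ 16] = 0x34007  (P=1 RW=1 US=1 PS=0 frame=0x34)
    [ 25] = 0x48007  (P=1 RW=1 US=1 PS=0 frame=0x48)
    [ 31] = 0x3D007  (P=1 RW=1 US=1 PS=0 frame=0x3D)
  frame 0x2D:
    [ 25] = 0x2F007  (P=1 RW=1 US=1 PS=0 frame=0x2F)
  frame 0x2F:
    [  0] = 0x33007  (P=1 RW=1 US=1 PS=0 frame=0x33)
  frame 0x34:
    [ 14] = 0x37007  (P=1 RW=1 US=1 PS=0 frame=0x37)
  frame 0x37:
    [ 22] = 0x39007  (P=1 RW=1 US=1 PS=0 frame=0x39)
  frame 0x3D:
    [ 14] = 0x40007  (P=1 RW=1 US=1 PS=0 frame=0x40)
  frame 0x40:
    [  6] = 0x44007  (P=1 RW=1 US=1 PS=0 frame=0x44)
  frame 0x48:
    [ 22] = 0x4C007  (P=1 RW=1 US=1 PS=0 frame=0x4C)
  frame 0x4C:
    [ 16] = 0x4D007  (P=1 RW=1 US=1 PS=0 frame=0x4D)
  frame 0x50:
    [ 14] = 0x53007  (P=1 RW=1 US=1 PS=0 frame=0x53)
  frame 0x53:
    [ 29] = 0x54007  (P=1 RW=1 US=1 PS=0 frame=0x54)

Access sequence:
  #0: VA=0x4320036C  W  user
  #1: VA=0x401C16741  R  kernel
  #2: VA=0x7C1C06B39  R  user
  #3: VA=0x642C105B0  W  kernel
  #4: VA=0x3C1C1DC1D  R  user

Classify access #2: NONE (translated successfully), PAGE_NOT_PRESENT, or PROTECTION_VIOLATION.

Walk each access:
#0 VA=0x4320036C (w,user):
  L0: frame=0x29 idx=1 entry=0x2D007 [P=1 RW=1 US=1 PS=0]
  L1: frame=0x2D idx=25 entry=0x2F007 [P=1 RW=1 US=1 PS=0]
  L2: frame=0x2F idx=0 entry=0x33007 [P=1 RW=1 US=1 PS=0]
  ✓ 0x3336C  — 3 lookups
#1 VA=0x401C16741 (r,kernel):
  L0: frame=0x29 idx=16 entry=0x34007 [P=1 RW=1 US=1 PS=0]
  L1: frame=0x34 idx=14 entry=0x37007 [P=1 RW=1 US=1 PS=0]
  L2: frame=0x37 idx=22 entry=0x39007 [P=1 RW=1 US=1 PS=0]
  ✓ 0x39741  — 3 lookups
#2 VA=0x7C1C06B39 (r,user):
  L0: frame=0x29 idx=31 entry=0x3D007 [P=1 RW=1 US=1 PS=0]
  L1: frame=0x3D idx=14 entry=0x40007 [P=1 RW=1 US=1 PS=0]
  L2: frame=0x40 idx=6 entry=0x44007 [P=1 RW=1 US=1 PS=0]
  ✓ 0x44B39  — 3 lookups
#3 VA=0x642C105B0 (w,kernel):
  L0: frame=0x29 idx=25 entry=0x48007 [P=1 RW=1 US=1 PS=0]
  L1: frame=0x48 idx=22 entry=0x4C007 [P=1 RW=1 US=1 PS=0]
  L2: frame=0x4C idx=16 entry=0x4D007 [P=1 RW=1 US=1 PS=0]
  ✓ 0x4D5B0  — 3 lookups
#4 VA=0x3C1C1DC1D (r,user):
  L0: frame=0x29 idx=15 entry=0x50007 [P=1 RW=1 US=1 PS=0]
  L1: frame=0x50 idx=14 entry=0x53007 [P=1 RW=1 US=1 PS=0]
  L2: frame=0x53 idx=29 entry=0x54007 [P=1 RW=1 US=1 PS=0]
  ✓ 0x54C1D  — 3 lookups

Access #2 fault: NONE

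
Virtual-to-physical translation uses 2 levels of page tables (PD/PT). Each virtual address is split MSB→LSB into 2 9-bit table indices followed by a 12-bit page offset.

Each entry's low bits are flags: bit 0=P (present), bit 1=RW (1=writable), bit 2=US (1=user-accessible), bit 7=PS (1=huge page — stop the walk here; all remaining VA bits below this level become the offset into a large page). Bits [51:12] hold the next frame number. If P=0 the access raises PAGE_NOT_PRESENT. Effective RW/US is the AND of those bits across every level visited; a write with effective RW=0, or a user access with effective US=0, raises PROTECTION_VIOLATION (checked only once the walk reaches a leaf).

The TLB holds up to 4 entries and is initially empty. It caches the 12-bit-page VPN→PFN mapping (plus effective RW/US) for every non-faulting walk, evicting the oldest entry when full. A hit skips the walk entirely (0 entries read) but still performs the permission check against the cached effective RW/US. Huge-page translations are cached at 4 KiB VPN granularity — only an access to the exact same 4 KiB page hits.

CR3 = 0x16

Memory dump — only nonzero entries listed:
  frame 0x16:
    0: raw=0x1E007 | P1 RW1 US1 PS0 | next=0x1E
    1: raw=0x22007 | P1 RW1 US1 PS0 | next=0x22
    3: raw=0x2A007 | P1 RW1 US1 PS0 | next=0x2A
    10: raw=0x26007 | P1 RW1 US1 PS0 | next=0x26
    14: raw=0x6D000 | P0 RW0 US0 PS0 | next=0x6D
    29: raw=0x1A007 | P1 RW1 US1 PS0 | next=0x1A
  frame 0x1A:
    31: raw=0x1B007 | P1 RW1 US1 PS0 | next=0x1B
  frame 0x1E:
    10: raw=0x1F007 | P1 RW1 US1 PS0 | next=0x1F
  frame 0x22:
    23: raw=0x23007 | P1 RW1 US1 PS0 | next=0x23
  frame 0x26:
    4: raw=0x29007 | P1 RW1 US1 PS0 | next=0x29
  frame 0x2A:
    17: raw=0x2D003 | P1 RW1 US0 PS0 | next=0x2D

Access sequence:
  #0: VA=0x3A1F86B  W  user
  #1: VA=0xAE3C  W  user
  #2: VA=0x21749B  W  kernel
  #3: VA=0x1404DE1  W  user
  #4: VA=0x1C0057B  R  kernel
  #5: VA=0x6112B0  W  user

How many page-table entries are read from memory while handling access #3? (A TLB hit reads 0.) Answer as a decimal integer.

Trace:
#0 VA=0x3A1F86B (w,user):
  [0] read 0x16 idx=29: raw=0x1A007 flags P=1 W=1 U=1 S=0
  [1] read 0x1A idx=31: raw=0x1B007 flags P=1 W=1 U=1 S=0
  ⇒ phys 0x1B86B  [2 reads]
#1 VA=0xAE3C (w,user):
  [0] read 0x16 idx=0: raw=0x1E007 flags P=1 W=1 U=1 S=0
  [1] read 0x1E idx=10: raw=0x1F007 flags P=1 W=1 U=1 S=0
  ⇒ phys 0x1FE3C  [2 reads]
#2 VA=0x21749B (w,kernel):
  [0] read 0x16 idx=1: raw=0x22007 flags P=1 W=1 U=1 S=0
  [1] read 0x22 idx=23: raw=0x23007 flags P=1 W=1 U=1 S=0
  ⇒ phys 0x2349B  [2 reads]
#3 VA=0x1404DE1 (w,user):
  [0] read 0x16 idx=10: raw=0x26007 flags P=1 W=1 U=1 S=0
  [1] read 0x26 idx=4: raw=0x29007 flags P=1 W=1 U=1 S=0
  ⇒ phys 0x29DE1  [2 reads]
#4 VA=0x1C0057B (r,kernel):
  [0] read 0x16 idx=14: raw=0x6D000 flags P=0 W=0 U=0 S=0
  ✗ PAGE_NOT_PRESENT  [1 reads]
#5 VA=0x6112B0 (w,user):
  [0] read 0x16 idx=3: raw=0x2A007 flags P=1 W=1 U=1 S=0
  [1] read 0x2A idx=17: raw=0x2D003 flags P=1 W=1 U=0 S=0
  ✗ PROTECTION_VIOLATION  [2 reads]

Entries read for #3: 2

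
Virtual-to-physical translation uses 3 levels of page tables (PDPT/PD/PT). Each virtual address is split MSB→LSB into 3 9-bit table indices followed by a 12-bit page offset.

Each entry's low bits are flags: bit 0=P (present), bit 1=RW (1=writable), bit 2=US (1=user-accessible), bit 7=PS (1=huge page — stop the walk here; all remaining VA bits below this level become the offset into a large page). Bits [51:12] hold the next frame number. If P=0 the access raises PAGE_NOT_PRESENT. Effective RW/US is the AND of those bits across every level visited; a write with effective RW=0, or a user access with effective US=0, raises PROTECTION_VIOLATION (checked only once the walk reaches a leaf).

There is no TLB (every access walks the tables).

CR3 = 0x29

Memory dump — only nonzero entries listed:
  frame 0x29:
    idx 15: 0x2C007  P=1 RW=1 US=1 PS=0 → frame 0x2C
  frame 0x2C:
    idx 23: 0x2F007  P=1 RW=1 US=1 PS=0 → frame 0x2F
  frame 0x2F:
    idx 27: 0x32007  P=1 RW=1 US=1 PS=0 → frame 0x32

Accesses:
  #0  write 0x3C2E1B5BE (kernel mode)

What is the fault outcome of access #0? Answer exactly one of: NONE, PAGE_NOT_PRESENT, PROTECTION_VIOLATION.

Per-access translation:
#0 VA=0x3C2E1B5BE (w,kernel):
  L0: frame=0x29 idx=15 entry=0x2C007 [P=1 RW=1 US=1 PS=0]
  L1: frame=0x2C idx=23 entry=0x2F007 [P=1 RW=1 US=1 PS=0]
  L2: frame=0x2F idx=27 entry=0x32007 [P=1 RW=1 US=1 PS=0]
  ✓ 0x325BE  — 3 lookups

Access #0 fault: NONE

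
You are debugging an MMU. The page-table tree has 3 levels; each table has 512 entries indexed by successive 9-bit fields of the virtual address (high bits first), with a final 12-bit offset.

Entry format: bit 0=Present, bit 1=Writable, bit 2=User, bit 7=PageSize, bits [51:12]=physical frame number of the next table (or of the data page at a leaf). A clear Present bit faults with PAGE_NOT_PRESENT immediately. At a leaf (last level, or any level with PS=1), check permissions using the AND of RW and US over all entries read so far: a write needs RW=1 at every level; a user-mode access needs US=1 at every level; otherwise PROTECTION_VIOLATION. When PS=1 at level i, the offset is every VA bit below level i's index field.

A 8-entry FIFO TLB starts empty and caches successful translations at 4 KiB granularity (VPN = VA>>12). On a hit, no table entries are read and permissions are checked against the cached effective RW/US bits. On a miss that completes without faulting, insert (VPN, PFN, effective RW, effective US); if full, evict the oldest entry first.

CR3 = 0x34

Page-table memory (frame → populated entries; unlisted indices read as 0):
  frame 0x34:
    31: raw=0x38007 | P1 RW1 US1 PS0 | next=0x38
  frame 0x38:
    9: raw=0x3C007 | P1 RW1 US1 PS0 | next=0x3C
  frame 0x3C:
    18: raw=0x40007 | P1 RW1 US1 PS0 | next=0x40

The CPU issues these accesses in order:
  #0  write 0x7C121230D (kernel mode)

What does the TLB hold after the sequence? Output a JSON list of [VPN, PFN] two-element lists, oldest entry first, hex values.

Per-access translation:
#0 VA=0x7C121230D (w,kernel):
  L0: frame=0x34 idx=31 entry=0x38007 [P=1 RW=1 US=1 PS=0]
  L1: frame=0x38 idx=9 entry=0x3C007 [P=1 RW=1 US=1 PS=0]
  L2: frame=0x3C idx=18 entry=0x40007 [P=1 RW=1 US=1 PS=0]
  ✓ 0x4030D  — 3 lookups

TLB: [["0x7C1212", "0x40"]]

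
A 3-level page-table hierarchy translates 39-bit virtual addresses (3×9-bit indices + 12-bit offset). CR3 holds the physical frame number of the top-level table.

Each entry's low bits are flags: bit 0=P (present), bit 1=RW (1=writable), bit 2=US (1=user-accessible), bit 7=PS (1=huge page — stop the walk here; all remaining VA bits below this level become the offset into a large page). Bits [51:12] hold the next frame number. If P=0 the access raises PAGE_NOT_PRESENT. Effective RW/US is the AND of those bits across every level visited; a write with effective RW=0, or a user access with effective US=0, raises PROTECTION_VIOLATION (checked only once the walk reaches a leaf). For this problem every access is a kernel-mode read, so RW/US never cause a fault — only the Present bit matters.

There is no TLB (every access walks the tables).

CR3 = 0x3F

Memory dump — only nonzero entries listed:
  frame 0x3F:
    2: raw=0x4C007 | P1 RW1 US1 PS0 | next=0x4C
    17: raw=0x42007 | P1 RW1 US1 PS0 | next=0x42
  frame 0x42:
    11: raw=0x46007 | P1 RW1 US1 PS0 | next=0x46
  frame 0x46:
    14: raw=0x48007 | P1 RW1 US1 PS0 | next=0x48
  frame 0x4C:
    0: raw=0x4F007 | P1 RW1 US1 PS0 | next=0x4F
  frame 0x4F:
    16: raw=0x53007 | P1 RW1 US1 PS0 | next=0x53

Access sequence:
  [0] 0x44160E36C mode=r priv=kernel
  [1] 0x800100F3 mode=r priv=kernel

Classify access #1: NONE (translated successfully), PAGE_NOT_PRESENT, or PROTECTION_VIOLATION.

Per-access translation:
#0 VA=0x44160E36C (r,kernel):
  lvl0: tbl 0x3F, slot 17 ⇒ 0x42007 (P1/RW1/US1/PS0)
  lvl1: tbl 0x42, slot 11 ⇒ 0x46007 (P1/RW1/US1/PS0)
  lvl2: tbl 0x46, slot 14 ⇒ 0x48007 (P1/RW1/US1/PS0)
  → PA=0x4836C  (3 entries read)
#1 VA=0x800100F3 (r,kernel):
  lvl0: tbl 0x3F, slot 2 ⇒ 0x4C007 (P1/RW1/US1/PS0)
  lvl1: tbl 0x4C, slot 0 ⇒ 0x4F007 (P1/RW1/US1/PS0)
  lvl2: tbl 0x4F, slot 16 ⇒ 0x53007 (P1/RW1/US1/PS0)
  → PA=0x530F3  (3 entries read)

Access #1 fault: NONE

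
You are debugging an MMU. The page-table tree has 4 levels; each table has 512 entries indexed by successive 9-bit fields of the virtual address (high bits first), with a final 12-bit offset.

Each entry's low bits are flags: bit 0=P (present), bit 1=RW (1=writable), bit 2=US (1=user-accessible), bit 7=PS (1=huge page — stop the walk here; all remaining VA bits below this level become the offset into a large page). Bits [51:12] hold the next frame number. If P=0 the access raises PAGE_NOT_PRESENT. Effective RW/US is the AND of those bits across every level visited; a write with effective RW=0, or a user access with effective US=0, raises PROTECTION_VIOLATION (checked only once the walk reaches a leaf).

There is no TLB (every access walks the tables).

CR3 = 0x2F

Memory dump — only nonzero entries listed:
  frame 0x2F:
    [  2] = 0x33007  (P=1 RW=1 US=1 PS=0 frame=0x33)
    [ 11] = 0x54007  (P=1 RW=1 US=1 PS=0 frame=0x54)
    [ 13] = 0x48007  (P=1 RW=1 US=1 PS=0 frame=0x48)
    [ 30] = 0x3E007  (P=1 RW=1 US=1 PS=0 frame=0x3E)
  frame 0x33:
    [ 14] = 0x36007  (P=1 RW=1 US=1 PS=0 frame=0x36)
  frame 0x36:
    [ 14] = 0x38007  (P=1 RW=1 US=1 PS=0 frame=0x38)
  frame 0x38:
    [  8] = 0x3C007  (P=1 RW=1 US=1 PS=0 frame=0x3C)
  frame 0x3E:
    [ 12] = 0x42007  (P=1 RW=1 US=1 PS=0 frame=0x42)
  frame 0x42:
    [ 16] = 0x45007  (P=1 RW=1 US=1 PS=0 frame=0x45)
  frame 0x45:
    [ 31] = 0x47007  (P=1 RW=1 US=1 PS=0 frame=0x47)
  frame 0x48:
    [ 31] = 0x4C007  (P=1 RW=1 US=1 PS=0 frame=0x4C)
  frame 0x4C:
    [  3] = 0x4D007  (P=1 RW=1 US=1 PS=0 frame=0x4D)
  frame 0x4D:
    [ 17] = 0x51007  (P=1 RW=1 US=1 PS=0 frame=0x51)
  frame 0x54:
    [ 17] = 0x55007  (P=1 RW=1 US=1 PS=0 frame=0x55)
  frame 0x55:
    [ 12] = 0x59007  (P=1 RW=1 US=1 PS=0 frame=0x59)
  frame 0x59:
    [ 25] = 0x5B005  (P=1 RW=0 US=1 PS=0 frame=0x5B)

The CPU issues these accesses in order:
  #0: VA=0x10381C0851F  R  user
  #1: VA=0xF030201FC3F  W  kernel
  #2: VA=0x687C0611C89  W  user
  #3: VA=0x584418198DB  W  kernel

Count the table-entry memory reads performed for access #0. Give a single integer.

Walk each access:
#0 VA=0x10381C0851F (r,user):
  [0] read 0x2F idx=2: raw=0x33007 flags P=1 W=1 U=1 S=0
  [1] read 0x33 idx=14: raw=0x36007 flags P=1 W=1 U=1 S=0
  [2] read 0x36 idx=14: raw=0x38007 flags P=1 W=1 U=1 S=0
  [3] read 0x38 idx=8: raw=0x3C007 flags P=1 W=1 U=1 S=0
  ⇒ phys 0x3C51F  [4 reads]
#1 VA=0xF030201FC3F (w,kernel):
  [0] read 0x2F idx=30: raw=0x3E007 flags P=1 W=1 U=1 S=0
  [1] read 0x3E idx=12: raw=0x42007 flags P=1 W=1 U=1 S=0
  [2] read 0x42 idx=16: raw=0x45007 flags P=1 W=1 U=1 S=0
  [3] read 0x45 idx=31: raw=0x47007 flags P=1 W=1 U=1 S=0
  ⇒ phys 0x47C3F  [4 reads]
#2 VA=0x687C0611C89 (w,user):
  [0] read 0x2F idx=13: raw=0x48007 flags P=1 W=1 U=1 S=0
  [1] read 0x48 idx=31: raw=0x4C007 flags P=1 W=1 U=1 S=0
  [2] read 0x4C idx=3: raw=0x4D007 flags P=1 W=1 U=1 S=0
  [3] read 0x4D idx=17: raw=0x51007 flags P=1 W=1 U=1 S=0
  ⇒ phys 0x51C89  [4 reads]
#3 VA=0x584418198DB (w,kernel):
  [0] read 0x2F idx=11: raw=0x54007 flags P=1 W=1 U=1 S=0
  [1] read 0x54 idx=17: raw=0x55007 flags P=1 W=1 U=1 S=0
  [2] read 0x55 idx=12: raw=0x59007 flags P=1 W=1 U=1 S=0
  [3] read 0x59 idx=25: raw=0x5B005 flags P=1 W=0 U=1 S=0
  ⇒ fault: PROTECTION_VIOLATION  — 4 lookups

Entries read for #0: 4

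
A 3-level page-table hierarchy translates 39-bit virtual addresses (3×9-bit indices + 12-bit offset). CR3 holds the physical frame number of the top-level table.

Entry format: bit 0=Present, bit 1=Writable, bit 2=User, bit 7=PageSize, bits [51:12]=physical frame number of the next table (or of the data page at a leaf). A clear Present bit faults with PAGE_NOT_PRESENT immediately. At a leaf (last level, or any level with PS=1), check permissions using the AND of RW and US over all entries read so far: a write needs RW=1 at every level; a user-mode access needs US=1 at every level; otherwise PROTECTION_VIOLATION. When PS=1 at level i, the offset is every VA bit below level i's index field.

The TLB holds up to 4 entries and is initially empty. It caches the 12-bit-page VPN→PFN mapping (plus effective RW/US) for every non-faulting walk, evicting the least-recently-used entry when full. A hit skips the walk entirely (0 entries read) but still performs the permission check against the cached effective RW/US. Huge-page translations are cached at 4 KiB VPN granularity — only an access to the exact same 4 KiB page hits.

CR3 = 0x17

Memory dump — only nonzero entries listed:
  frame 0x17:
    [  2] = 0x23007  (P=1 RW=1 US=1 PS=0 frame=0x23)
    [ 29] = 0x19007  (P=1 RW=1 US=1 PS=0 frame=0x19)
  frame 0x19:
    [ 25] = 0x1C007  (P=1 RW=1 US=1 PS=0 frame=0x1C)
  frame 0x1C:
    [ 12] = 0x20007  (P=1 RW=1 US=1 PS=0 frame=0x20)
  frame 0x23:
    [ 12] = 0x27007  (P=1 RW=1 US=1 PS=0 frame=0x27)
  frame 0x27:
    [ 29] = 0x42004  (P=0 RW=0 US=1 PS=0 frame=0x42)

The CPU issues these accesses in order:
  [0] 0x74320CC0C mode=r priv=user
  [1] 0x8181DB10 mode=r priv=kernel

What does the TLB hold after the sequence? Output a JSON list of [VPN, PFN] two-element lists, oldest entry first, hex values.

Per-access translation:
#0 VA=0x74320CC0C (r,user):
  L0: frame=0x17 idx=29 entry=0x19007 [P=1 RW=1 US=1 PS=0]
  L1: frame=0x19 idx=25 entry=0x1C007 [P=1 RW=1 US=1 PS=0]
  L2: frame=0x1C idx=12 entry=0x20007 [P=1 RW=1 US=1 PS=0]
  → PA=0x20C0C  (3 entries read)
#1 VA=0x8181DB10 (r,kernel):
  L0: frame=0x17 idx=2 entry=0x23007 [P=1 RW=1 US=1 PS=0]
  L1: frame=0x23 idx=12 entry=0x27007 [P=1 RW=1 US=1 PS=0]
  L2: frame=0x27 idx=29 entry=0x42004 [P=0 RW=0 US=1 PS=0]
  ⇒ fault: PAGE_NOT_PRESENT  — 3 lookups

TLB: [["0x74320C", "0x20"]]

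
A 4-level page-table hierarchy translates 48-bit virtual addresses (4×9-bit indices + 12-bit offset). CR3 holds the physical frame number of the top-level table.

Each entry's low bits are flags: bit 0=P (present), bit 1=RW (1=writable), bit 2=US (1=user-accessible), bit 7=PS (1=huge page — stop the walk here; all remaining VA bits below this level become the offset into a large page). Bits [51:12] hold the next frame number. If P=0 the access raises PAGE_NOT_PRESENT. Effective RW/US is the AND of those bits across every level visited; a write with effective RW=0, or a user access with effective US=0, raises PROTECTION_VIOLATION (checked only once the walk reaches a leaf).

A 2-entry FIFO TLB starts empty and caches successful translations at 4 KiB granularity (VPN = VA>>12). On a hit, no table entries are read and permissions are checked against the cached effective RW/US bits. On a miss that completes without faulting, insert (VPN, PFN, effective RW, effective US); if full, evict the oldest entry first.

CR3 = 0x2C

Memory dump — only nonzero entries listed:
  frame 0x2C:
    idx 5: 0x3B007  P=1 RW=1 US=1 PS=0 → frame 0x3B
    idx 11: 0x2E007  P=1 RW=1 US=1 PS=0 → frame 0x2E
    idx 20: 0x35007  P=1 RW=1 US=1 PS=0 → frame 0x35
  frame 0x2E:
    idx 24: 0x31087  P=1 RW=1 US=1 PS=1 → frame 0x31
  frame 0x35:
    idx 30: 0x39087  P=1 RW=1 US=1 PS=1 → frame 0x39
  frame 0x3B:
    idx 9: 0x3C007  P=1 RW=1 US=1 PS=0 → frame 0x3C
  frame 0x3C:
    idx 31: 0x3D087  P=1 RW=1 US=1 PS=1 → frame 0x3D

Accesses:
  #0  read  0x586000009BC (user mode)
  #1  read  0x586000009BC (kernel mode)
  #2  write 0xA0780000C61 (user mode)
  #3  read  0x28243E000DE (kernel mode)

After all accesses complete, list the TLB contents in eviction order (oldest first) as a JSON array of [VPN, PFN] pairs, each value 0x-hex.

Per-access translation:
#0 VA=0x586000009BC (r,user):
  lvl0: tbl 0x2C, slot 11 ⇒ 0x2E007 (P1/RW1/US1/PS0)
  lvl1: tbl 0x2E, slot 24 ⇒ 0x31087 (P1/RW1/US1/PS1)
  ⇒ phys 0x319BC (huge @L1)  [2 reads]
#1 VA=0x586000009BC (r,kernel):
  TLB hit vpn=0x58600000 → PA=0x319BC
#2 VA=0xA0780000C61 (w,user):
  lvl0: tbl 0x2C, slot 20 ⇒ 0x35007 (P1/RW1/US1/PS0)
  lvl1: tbl 0x35, slot 30 ⇒ 0x39087 (P1/RW1/US1/PS1)
  ⇒ phys 0x39C61 (huge @L1)  [2 reads]
#3 VA=0x28243E000DE (r,kernel):
  lvl0: tbl 0x2C, slot 5 ⇒ 0x3B007 (P1/RW1/US1/PS0)
  lvl1: tbl 0x3B, slot 9 ⇒ 0x3C007 (P1/RW1/US1/PS0)
  lvl2: tbl 0x3C, slot 31 ⇒ 0x3D087 (P1/RW1/US1/PS1)
  ⇒ phys 0x3D0DE (huge @L2)  [3 reads]

TLB: [["0xA0780000", "0x39"], ["0x28243E00", "0x3D"]]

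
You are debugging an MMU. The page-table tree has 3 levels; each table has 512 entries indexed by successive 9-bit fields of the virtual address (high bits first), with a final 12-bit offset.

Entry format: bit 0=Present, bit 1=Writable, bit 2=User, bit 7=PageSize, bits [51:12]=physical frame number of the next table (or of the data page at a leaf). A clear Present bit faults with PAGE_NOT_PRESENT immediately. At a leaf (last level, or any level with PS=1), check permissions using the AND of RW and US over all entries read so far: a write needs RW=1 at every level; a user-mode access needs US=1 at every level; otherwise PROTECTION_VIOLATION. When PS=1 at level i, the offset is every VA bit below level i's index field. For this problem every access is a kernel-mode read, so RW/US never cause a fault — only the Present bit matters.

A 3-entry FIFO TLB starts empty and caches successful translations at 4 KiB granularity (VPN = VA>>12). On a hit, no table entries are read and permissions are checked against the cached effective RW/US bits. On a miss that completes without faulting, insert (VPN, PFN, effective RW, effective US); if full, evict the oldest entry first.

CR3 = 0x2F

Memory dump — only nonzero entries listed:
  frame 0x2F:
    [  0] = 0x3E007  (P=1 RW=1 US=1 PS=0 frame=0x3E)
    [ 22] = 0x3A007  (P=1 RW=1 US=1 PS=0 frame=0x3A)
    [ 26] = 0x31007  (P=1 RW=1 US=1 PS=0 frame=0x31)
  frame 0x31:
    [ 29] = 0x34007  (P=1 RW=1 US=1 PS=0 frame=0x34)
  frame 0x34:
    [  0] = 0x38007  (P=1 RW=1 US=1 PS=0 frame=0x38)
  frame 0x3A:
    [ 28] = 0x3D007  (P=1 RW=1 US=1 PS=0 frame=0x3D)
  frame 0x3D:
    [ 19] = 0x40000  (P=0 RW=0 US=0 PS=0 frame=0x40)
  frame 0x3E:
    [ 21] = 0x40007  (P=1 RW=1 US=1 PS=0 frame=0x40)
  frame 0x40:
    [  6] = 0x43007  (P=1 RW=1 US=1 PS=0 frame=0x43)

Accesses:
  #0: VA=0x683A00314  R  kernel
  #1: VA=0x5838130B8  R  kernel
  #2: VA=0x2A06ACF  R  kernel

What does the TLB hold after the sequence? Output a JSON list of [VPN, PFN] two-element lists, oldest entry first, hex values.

Trace:
#0 VA=0x683A00314 (r,kernel):
  L0 @0x2F[26] → 0x31007  P=1,RW=1,US=1,PS=0
  L1 @0x31[29] → 0x34007  P=1,RW=1,US=1,PS=0
  L2 @0x34[0] → 0x38007  P=1,RW=1,US=1,PS=0
  → PA=0x38314  (3 entries read)
#1 VA=0x5838130B8 (r,kernel):
  L0 @0x2F[22] → 0x3A007  P=1,RW=1,US=1,PS=0
  L1 @0x3A[28] → 0x3D007  P=1,RW=1,US=1,PS=0
  L2 @0x3D[19] → 0x40000  P=0,RW=0,US=0,PS=0
  ⇒ fault: PAGE_NOT_PRESENT  — 3 lookups
#2 VA=0x2A06ACF (r,kernel):
  L0 @0x2F[0] → 0x3E007  P=1,RW=1,US=1,PS=0
  L1 @0x3E[21] → 0x40007  P=1,RW=1,US=1,PS=0
  L2 @0x40[6] → 0x43007  P=1,RW=1,US=1,PS=0
  → PA=0x43ACF  (3 entries read)

TLB: [["0x683A00", "0x38"], ["0x2A06", "0x43"]]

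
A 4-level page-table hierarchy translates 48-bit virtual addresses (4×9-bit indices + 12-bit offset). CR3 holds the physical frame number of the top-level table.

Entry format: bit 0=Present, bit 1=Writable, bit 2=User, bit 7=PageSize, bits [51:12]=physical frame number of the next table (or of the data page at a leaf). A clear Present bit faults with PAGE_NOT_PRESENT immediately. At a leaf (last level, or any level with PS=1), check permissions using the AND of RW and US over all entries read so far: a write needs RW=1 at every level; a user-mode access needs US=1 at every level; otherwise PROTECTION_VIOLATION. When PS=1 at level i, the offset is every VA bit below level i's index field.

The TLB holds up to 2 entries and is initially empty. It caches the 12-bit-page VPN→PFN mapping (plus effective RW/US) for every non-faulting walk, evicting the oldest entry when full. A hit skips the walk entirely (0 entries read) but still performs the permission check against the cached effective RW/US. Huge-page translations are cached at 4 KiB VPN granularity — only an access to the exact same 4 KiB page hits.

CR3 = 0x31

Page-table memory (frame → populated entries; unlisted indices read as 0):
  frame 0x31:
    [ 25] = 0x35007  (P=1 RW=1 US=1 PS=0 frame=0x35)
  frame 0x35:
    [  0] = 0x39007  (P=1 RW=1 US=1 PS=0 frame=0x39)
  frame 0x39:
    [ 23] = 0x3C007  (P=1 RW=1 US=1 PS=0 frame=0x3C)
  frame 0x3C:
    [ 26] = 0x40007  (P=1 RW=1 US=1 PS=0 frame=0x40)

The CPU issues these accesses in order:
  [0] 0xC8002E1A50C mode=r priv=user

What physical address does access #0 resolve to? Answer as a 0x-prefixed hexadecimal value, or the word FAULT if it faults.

Per-access translation:
#0 VA=0xC8002E1A50C (r,user):
  lvl0: tbl 0x31, slot 25 ⇒ 0x35007 (P1/RW1/US1/PS0)
  lvl1: tbl 0x35, slot 0 ⇒ 0x39007 (P1/RW1/US1/PS0)
  lvl2: tbl 0x39, slot 23 ⇒ 0x3C007 (P1/RW1/US1/PS0)
  lvl3: tbl 0x3C, slot 26 ⇒ 0x40007 (P1/RW1/US1/PS0)
  ✓ 0x4050C  — 4 lookups

Access #0 PA: 0x4050C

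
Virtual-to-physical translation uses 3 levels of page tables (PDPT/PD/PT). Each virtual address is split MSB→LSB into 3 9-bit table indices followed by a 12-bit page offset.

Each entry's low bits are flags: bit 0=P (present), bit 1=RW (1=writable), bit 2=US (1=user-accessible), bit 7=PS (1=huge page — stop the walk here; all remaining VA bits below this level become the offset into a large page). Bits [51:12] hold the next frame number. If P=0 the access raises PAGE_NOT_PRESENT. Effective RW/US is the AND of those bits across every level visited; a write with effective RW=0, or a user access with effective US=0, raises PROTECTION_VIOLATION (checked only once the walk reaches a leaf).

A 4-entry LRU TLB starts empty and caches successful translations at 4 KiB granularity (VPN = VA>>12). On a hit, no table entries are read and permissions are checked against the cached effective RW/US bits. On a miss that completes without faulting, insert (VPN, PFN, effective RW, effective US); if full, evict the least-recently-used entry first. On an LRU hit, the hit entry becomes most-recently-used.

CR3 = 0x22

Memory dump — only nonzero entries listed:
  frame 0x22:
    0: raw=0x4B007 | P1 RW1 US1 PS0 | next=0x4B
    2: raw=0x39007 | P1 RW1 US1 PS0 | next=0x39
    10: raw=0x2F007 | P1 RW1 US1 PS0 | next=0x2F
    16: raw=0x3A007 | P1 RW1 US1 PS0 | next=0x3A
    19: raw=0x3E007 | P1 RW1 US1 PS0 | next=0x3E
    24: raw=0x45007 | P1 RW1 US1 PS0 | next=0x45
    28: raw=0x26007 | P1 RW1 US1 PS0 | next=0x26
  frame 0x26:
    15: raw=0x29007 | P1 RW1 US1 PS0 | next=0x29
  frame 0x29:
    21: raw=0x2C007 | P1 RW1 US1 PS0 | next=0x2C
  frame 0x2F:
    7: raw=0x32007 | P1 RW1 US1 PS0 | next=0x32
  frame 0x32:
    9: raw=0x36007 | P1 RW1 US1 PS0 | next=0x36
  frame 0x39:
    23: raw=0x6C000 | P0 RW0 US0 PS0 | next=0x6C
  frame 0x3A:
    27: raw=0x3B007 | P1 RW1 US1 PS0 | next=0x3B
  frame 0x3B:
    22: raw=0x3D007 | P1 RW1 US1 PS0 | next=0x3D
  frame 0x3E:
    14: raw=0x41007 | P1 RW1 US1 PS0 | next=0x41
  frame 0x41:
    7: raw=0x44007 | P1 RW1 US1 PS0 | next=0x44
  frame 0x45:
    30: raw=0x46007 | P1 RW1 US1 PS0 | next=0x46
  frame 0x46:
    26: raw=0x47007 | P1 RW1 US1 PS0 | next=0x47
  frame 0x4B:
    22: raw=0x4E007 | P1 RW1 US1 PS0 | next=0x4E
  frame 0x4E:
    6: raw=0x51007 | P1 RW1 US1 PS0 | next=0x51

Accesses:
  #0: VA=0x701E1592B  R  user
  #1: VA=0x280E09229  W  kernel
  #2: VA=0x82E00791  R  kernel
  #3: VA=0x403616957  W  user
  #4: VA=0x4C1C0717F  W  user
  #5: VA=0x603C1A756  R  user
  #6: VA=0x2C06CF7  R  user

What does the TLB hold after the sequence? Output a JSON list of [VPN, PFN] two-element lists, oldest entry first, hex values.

Trace:
#0 VA=0x701E1592B (r,user):
  [0] read 0x22 idx=28: raw=0x26007 flags P=1 W=1 U=1 S=0
  [1] read 0x26 idx=15: raw=0x29007 flags P=1 W=1 U=1 S=0
  [2] read 0x29 idx=21: raw=0x2C007 flags P=1 W=1 U=1 S=0
  → PA=0x2C92B  (3 entries read)
#1 VA=0x280E09229 (w,kernel):
  [0] read 0x22 idx=10: raw=0x2F007 flags P=1 W=1 U=1 S=0
  [1] read 0x2F idx=7: raw=0x32007 flags P=1 W=1 U=1 S=0
  [2] read 0x32 idx=9: raw=0x36007 flags P=1 W=1 U=1 S=0
  → PA=0x36229  (3 entries read)
#2 VA=0x82E00791 (r,kernel):
  [0] read 0x22 idx=2: raw=0x39007 flags P=1 W=1 U=1 S=0
  [1] read 0x39 idx=23: raw=0x6C000 flags P=0 W=0 U=0 S=0
  ✗ PAGE_NOT_PRESENT  [2 reads]
#3 VA=0x403616957 (w,user):
  [0] read 0x22 idx=16: raw=0x3A007 flags P=1 W=1 U=1 S=0
  [1] read 0x3A idx=27: raw=0x3B007 flags P=1 W=1 U=1 S=0
  [2] read 0x3B idx=22: raw=0x3D007 flags P=1 W=1 U=1 S=0
  → PA=0x3D957  (3 entries read)
#4 VA=0x4C1C0717F (w,user):
  [0] read 0x22 idx=19: raw=0x3E007 flags P=1 W=1 U=1 S=0
  [1] read 0x3E idx=14: raw=0x41007 flags P=1 W=1 U=1 S=0
  [2] read 0x41 idx=7: raw=0x44007 flags P=1 W=1 U=1 S=0
  → PA=0x4417F  (3 entries read)
#5 VA=0x603C1A756 (r,user):
  [0] read 0x22 idx=24: raw=0x45007 flags P=1 W=1 U=1 S=0
  [1] read 0x45 idx=30: raw=0x46007 flags P=1 W=1 U=1 S=0
  [2] read 0x46 idx=26: raw=0x47007 flags P=1 W=1 U=1 S=0
  → PA=0x47756  (3 entries read)
#6 VA=0x2C06CF7 (r,user):
  [0] read 0x22 idx=0: raw=0x4B007 flags P=1 W=1 U=1 S=0
  [1] read 0x4B idx=22: raw=0x4E007 flags P=1 W=1 U=1 S=0
  [2] read 0x4E idx=6: raw=0x51007 flags P=1 W=1 U=1 S=0
  → PA=0x51CF7  (3 entries read)

TLB: [["0x403616", "0x3D"], ["0x4C1C07", "0x44"], ["0x603C1A", "0x47"], ["0x2C06", "0x51"]]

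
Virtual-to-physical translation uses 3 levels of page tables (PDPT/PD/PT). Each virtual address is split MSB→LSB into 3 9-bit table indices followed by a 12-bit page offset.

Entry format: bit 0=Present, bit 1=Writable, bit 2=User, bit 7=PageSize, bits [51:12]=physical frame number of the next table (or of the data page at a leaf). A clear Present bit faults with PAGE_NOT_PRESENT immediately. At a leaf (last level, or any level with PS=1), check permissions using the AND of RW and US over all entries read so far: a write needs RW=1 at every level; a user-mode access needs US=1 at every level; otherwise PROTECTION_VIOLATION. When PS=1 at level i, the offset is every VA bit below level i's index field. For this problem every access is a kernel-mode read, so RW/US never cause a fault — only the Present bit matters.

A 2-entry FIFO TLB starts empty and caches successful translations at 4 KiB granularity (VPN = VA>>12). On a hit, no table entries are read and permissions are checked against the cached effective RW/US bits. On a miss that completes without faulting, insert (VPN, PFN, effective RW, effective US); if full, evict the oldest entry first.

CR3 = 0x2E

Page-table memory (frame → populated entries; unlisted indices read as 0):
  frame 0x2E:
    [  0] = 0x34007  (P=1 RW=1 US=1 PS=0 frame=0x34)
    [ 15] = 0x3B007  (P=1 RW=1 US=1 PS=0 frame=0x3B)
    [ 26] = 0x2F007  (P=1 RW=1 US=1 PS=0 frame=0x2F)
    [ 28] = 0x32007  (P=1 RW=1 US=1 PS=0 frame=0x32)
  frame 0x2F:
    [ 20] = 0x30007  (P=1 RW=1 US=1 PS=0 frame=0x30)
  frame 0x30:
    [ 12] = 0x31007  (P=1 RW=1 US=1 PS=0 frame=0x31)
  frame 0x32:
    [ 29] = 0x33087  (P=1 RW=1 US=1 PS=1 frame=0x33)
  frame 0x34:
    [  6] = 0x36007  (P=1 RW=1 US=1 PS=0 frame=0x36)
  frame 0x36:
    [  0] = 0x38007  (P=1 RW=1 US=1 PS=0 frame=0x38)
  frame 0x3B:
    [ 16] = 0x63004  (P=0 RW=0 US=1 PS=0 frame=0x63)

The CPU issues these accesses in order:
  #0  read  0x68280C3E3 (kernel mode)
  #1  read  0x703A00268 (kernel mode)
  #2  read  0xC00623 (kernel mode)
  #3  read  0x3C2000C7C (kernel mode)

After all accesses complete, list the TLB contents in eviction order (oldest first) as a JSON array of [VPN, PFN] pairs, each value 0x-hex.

Walk each access:
#0 VA=0x68280C3E3 (r,kernel):
  L0: frame=0x2E idx=26 entry=0x2F007 [P=1 RW=1 US=1 PS=0]
  L1: frame=0x2F idx=20 entry=0x30007 [P=1 RW=1 US=1 PS=0]
  L2: frame=0x30 idx=12 entry=0x31007 [P=1 RW=1 US=1 PS=0]
  ✓ 0x313E3  — 3 lookups
#1 VA=0x703A00268 (r,kernel):
  L0: frame=0x2E idx=28 entry=0x32007 [P=1 RW=1 US=1 PS=0]
  L1: frame=0x32 idx=29 entry=0x33087 [P=1 RW=1 US=1 PS=1]
  ✓ 0x33268 (huge @L1)  — 2 lookups
#2 VA=0xC00623 (r,kernel):
  L0: frame=0x2E idx=0 entry=0x34007 [P=1 RW=1 US=1 PS=0]
  L1: frame=0x34 idx=6 entry=0x36007 [P=1 RW=1 US=1 PS=0]
  L2: frame=0x36 idx=0 entry=0x38007 [P=1 RW=1 US=1 PS=0]
  ✓ 0x38623  — 3 lookups
#3 VA=0x3C2000C7C (r,kernel):
  L0: frame=0x2E idx=15 entry=0x3B007 [P=1 RW=1 US=1 PS=0]
  L1: frame=0x3B idx=16 entry=0x63004 [P=0 RW=0 US=1 PS=0]
  ⇒ fault: PAGE_NOT_PRESENT  — 2 lookups

TLB: [["0x703A00", "0x33"], ["0xC00", "0x38"]]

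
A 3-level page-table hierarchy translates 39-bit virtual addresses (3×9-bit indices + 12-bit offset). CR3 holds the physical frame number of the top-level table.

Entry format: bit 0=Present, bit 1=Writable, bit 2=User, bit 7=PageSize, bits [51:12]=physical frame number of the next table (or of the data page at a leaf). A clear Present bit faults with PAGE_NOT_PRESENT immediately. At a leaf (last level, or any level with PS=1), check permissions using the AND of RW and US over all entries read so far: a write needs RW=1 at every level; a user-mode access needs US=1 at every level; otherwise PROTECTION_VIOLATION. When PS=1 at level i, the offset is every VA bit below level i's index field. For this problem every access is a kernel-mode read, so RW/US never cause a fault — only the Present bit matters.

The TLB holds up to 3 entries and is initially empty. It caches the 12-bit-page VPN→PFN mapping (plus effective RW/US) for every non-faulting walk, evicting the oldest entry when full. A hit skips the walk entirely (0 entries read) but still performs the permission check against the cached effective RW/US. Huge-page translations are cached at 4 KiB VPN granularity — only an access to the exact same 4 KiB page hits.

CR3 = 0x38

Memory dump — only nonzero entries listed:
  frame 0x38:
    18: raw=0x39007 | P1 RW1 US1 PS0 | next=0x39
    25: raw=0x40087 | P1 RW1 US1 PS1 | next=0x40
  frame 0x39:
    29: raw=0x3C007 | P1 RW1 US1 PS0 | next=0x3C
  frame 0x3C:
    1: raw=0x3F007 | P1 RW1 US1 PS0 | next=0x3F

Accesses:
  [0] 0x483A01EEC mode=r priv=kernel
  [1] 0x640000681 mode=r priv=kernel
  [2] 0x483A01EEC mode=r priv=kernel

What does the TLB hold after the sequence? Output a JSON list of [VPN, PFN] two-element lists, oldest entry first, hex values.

Per-access translation:
#0 VA=0x483A01EEC (r,kernel):
  lvl0: tbl 0x38, slot 18 ⇒ 0x39007 (P1/RW1/US1/PS0)
  lvl1: tbl 0x39, slot 29 ⇒ 0x3C007 (P1/RW1/US1/PS0)
  lvl2: tbl 0x3C, slot 1 ⇒ 0x3F007 (P1/RW1/US1/PS0)
  ✓ 0x3FEEC  — 3 lookups
#1 VA=0x640000681 (r,kernel):
  lvl0: tbl 0x38, slot 25 ⇒ 0x40087 (P1/RW1/US1/PS1)
  ✓ 0x40681 (huge @L0)  — 1 lookups
#2 VA=0x483A01EEC (r,kernel):
  TLB hit vpn=0x483A01 → PA=0x3FEEC

TLB: [["0x483A01", "0x3F"], ["0x640000", "0x40"]]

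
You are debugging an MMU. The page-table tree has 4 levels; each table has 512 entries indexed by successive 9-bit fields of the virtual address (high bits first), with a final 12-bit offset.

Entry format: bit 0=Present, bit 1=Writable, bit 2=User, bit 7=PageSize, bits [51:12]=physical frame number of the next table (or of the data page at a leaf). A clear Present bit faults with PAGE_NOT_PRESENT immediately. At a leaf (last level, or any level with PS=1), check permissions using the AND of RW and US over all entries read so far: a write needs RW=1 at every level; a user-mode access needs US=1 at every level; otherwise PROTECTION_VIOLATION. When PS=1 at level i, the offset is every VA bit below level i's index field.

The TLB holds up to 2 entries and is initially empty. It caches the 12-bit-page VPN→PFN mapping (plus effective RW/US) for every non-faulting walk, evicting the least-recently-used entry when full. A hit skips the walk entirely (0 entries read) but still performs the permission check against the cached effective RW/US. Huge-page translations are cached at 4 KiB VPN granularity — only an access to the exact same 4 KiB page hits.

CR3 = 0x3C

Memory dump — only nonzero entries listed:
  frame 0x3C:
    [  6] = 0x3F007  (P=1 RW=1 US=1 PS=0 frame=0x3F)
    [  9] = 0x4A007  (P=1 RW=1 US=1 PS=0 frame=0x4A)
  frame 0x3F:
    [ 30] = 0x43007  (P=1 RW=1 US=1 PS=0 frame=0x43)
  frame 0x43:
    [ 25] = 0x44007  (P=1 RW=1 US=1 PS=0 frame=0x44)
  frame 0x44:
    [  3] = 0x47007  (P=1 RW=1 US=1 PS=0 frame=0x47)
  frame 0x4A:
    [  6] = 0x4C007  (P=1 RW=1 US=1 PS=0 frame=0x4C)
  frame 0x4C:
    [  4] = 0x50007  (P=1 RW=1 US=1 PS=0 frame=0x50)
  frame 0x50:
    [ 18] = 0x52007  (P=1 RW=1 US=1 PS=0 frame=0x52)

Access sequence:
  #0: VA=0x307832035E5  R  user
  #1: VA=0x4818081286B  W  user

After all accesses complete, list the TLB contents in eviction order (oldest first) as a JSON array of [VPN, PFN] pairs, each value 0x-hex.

Walk each access:
#0 VA=0x307832035E5 (r,user):
  L0 @0x3C[6] → 0x3F007  P=1,RW=1,US=1,PS=0
  L1 @0x3F[30] → 0x43007  P=1,RW=1,US=1,PS=0
  L2 @0x43[25] → 0x44007  P=1,RW=1,US=1,PS=0
  L3 @0x44[3] → 0x47007  P=1,RW=1,US=1,PS=0
  ✓ 0x475E5  — 4 lookups
#1 VA=0x4818081286B (w,user):
  L0 @0x3C[9] → 0x4A007  P=1,RW=1,US=1,PS=0
  L1 @0x4A[6] → 0x4C007  P=1,RW=1,US=1,PS=0
  L2 @0x4C[4] → 0x50007  P=1,RW=1,US=1,PS=0
  L3 @0x50[18] → 0x52007  P=1,RW=1,US=1,PS=0
  ✓ 0x5286B  — 4 lookups

TLB: [["0x30783203", "0x47"], ["0x48180812", "0x52"]]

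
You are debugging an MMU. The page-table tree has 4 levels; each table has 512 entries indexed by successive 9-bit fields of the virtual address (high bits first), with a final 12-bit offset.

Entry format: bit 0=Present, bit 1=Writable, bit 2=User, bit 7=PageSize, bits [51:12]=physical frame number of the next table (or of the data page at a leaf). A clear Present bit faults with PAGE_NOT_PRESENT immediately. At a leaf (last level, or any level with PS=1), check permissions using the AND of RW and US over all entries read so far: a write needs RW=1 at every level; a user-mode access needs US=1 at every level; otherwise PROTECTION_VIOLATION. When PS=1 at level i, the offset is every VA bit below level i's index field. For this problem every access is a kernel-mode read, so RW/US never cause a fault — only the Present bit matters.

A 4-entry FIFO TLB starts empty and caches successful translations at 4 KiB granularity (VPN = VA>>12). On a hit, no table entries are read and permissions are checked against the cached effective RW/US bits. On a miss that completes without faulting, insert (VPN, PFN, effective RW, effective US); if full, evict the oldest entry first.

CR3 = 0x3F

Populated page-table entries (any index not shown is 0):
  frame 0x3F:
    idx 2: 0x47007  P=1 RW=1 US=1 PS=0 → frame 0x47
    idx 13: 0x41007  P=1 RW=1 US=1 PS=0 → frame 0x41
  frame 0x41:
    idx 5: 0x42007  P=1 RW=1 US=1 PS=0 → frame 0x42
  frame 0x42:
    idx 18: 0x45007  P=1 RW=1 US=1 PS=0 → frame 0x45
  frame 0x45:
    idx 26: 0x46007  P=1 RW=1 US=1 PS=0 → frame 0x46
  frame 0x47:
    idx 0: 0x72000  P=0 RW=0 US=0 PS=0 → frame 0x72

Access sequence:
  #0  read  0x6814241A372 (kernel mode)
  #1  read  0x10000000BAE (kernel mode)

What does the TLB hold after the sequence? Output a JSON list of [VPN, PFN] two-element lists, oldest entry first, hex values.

Per-access translation:
#0 VA=0x6814241A372 (r,kernel):
  [0] read 0x3F idx=13: raw=0x41007 flags P=1 W=1 U=1 S=0
  [1] read 0x41 idx=5: raw=0x42007 flags P=1 W=1 U=1 S=0
  [2] read 0x42 idx=18: raw=0x45007 flags P=1 W=1 U=1 S=0
  [3] read 0x45 idx=26: raw=0x46007 flags P=1 W=1 U=1 S=0
  ✓ 0x46372  — 4 lookups
#1 VA=0x10000000BAE (r,kernel):
  [0] read 0x3F idx=2: raw=0x47007 flags P=1 W=1 U=1 S=0
  [1] read 0x47 idx=0: raw=0x72000 flags P=0 W=0 U=0 S=0
  → PAGE_NOT_PRESENT  (2 entries read)

TLB: [["0x6814241A", "0x46"]]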